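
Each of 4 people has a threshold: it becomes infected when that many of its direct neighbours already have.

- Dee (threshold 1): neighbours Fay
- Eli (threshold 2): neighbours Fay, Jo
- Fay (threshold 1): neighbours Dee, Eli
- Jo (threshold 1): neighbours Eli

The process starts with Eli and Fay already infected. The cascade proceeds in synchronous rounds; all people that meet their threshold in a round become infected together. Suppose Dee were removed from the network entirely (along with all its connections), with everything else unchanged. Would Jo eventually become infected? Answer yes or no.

yes

With Dee removed:
Round 1 — Eli, Fay become infected (initial).
Round 2 — checking thresholds:
  Jo: 1 of 1 neighbours ≥ 1, becomes infected.
Round 3 — no new infections; cascade stops.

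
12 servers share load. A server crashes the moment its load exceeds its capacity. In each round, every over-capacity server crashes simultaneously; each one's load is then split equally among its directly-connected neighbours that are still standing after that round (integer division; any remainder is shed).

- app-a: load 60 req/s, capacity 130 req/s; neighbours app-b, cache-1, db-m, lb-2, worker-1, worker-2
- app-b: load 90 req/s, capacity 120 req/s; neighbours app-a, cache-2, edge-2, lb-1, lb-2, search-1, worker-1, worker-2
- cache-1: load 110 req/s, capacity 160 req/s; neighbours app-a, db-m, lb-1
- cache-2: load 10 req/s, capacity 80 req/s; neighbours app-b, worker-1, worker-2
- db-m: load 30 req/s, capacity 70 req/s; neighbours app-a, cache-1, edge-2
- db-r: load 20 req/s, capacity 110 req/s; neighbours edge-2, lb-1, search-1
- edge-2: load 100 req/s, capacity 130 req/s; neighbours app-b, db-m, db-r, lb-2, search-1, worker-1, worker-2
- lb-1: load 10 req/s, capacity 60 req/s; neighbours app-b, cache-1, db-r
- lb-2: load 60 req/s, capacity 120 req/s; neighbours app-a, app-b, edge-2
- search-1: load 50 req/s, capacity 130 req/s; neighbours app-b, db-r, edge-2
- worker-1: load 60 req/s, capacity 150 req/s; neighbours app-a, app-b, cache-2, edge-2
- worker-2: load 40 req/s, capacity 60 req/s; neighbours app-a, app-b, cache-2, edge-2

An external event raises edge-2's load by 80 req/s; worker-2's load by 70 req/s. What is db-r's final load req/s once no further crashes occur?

Round 1 — edge-2 at 180 > 130; worker-2 at 110 > 60. edge-2, worker-2 crash.
  edge-2 sheds 180 req/s to app-b, db-m, db-r, lb-2, search-1, worker-1: 30 each.
    app-b: 90+30 = 120 ≤ 120
    db-m: 30+30 = 60 ≤ 70
    db-r: 20+30 = 50 ≤ 110
    lb-2: 60+30 = 90 ≤ 120
    search-1: 50+30 = 80 ≤ 130
    worker-1: 60+30 = 90 ≤ 150
  worker-2 sheds 110 req/s to app-a, app-b, cache-2: 36 each (2 lost).
    app-a: 60+36 = 96 ≤ 130
    app-b: 120+36 = 156 > 120
    cache-2: 10+36 = 46 ≤ 80
Round 2 — app-b crashes.
  app-b sheds 156 req/s to app-a, cache-2, lb-1, lb-2, search-1, worker-1: 26 each.
    app-a: 96+26 = 122 ≤ 130
    cache-2: 46+26 = 72 ≤ 80
    lb-1: 10+26 = 36 ≤ 60
    lb-2: 90+26 = 116 ≤ 120
    search-1: 80+26 = 106 ≤ 130
    worker-1: 90+26 = 116 ≤ 150
No further crashes.

50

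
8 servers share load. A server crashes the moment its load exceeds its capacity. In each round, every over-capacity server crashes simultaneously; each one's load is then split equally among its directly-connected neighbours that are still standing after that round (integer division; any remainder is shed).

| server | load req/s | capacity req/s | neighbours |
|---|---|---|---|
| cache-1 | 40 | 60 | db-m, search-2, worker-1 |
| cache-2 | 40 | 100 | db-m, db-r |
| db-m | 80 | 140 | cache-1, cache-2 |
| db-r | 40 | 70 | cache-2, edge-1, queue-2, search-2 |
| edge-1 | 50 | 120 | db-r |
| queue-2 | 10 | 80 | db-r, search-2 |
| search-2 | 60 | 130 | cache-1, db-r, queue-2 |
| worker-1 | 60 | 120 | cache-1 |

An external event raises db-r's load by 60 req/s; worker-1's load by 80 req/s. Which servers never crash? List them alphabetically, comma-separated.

Round 1 — db-r at 100 > 70; worker-1 at 140 > 120. db-r, worker-1 crash.
  db-r sheds 100 req/s to cache-2, edge-1, queue-2, search-2: 25 each.
    cache-2: 40+25 = 65 ≤ 100
    edge-1: 50+25 = 75 ≤ 120
    queue-2: 10+25 = 35 ≤ 80
    search-2: 60+25 = 85 ≤ 130
  worker-1 sheds 140 req/s to cache-1: 140 each.
    cache-1: 40+140 = 180 > 60
Round 2 — cache-1 crashes.
  cache-1 sheds 180 req/s to db-m, search-2: 90 each.
    db-m: 80+90 = 170 > 140
    search-2: 85+90 = 175 > 130
Round 3 — db-m, search-2 crash.
  db-m sheds 170 req/s to cache-2: 170 each.
    cache-2: 65+170 = 235 > 100
  search-2 sheds 175 req/s to queue-2: 175 each.
    queue-2: 35+175 = 210 > 80
Round 4 — cache-2, queue-2 crash.
  cache-2 sheds 235 req/s: no online neighbours, lost.
  queue-2 sheds 210 req/s: no online neighbours, lost.
No further crashes.

edge-1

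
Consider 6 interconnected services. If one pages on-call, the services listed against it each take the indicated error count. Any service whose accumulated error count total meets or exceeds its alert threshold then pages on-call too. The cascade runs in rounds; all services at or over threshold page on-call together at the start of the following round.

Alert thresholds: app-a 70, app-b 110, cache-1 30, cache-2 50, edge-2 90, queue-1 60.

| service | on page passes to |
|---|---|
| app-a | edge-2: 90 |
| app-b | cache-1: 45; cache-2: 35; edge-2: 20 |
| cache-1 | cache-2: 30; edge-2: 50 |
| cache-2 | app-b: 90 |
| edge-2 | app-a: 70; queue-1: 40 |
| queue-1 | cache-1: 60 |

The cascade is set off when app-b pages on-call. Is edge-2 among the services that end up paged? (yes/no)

Round 1 — app-b pages on-call (initial).
  cache-1: +45 → 45 ≥ 30
  cache-2: +35 → 35 < 50
  edge-2: +20 → 20 < 90
Round 2 — cache-1 pages on-call.
  cache-2: +30 → 65 ≥ 50
  edge-2: +50 → 70 < 90
Round 3 — cache-2 pages on-call.
No further pages.

no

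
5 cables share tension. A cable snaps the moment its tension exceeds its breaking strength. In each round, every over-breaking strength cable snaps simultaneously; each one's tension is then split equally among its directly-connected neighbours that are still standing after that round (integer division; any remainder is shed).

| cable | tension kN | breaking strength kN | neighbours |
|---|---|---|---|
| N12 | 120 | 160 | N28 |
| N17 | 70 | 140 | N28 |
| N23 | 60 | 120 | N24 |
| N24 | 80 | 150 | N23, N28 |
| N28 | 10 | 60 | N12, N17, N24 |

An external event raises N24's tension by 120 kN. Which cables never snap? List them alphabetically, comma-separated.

N17

Round 1 — N24 at 200 > 150. N24 snaps.
  N24 sheds 200 kN to N23, N28: 100 each.
    N23: 60+100 = 160 > 120
    N28: 10+100 = 110 > 60
Round 2 — N23, N28 snap.
  N23 sheds 160 kN: no online neighbours, lost.
  N28 sheds 110 kN to N12, N17: 55 each.
    N12: 120+55 = 175 > 160
    N17: 70+55 = 125 ≤ 140
Round 3 — N12 snaps.
  N12 sheds 175 kN: no online neighbours, lost.
No further breaks.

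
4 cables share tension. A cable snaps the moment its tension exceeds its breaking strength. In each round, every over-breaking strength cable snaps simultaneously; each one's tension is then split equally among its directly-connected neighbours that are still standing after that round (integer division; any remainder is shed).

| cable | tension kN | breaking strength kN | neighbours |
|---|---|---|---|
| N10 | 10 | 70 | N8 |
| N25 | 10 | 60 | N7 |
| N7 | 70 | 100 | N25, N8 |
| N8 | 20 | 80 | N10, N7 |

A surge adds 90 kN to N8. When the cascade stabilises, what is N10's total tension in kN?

65

Round 1 — N8 at 110 > 80. N8 snaps.
  N8 sheds 110 kN to N10, N7: 55 each.
    N10: 10+55 = 65 ≤ 70
    N7: 70+55 = 125 > 100
Round 2 — N7 snaps.
  N7 sheds 125 kN to N25: 125 each.
    N25: 10+125 = 135 > 60
Round 3 — N25 snaps.
  N25 sheds 135 kN: no online neighbours, lost.
No further breaks.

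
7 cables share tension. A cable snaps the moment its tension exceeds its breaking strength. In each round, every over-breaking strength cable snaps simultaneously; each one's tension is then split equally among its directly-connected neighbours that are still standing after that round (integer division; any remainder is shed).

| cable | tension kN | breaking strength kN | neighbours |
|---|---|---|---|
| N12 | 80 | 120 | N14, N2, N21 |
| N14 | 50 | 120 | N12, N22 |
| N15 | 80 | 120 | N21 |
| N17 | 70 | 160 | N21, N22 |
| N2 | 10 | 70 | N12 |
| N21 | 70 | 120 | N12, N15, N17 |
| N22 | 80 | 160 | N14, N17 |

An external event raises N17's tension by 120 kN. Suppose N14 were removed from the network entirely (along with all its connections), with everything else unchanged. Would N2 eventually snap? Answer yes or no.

yes

With N14 removed:
Round 1 — N17 at 190 > 160. N17 snaps.
  N17 sheds 190 kN to N21, N22: 95 each.
    N21: 70+95 = 165 > 120
    N22: 80+95 = 175 > 160
Round 2 — N21, N22 snap.
  N21 sheds 165 kN to N12, N15: 82 each (1 lost).
    N12: 80+82 = 162 > 120
    N15: 80+82 = 162 > 120
  N22 sheds 175 kN: no online neighbours, lost.
Round 3 — N12, N15 snap.
  N12 sheds 162 kN to N2: 162 each.
    N2: 10+162 = 172 > 70
  N15 sheds 162 kN: no online neighbours, lost.
Round 4 — N2 snaps.
  N2 sheds 172 kN: no online neighbours, lost.
No further breaks.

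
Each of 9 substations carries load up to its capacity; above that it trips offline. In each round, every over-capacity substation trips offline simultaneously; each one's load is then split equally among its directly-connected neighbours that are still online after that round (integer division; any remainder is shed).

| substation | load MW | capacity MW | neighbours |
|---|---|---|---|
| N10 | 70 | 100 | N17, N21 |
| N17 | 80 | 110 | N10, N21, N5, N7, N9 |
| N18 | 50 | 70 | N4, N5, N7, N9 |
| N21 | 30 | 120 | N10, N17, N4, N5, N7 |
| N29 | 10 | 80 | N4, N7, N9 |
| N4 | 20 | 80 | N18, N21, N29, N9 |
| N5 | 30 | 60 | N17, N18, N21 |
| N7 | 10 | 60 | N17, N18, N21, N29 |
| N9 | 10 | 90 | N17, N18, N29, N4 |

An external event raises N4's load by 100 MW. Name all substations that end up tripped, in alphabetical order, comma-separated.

N18, N4

Round 1 — N4 at 120 > 80. N4 trips offline.
  N4 sheds 120 MW to N18, N21, N29, N9: 30 each.
    N18: 50+30 = 80 > 70
    N21: 30+30 = 60 ≤ 120
    N29: 10+30 = 40 ≤ 80
    N9: 10+30 = 40 ≤ 90
Round 2 — N18 trips offline.
  N18 sheds 80 MW to N5, N7, N9: 26 each (2 lost).
    N5: 30+26 = 56 ≤ 60
    N7: 10+26 = 36 ≤ 60
    N9: 40+26 = 66 ≤ 90
No further trips.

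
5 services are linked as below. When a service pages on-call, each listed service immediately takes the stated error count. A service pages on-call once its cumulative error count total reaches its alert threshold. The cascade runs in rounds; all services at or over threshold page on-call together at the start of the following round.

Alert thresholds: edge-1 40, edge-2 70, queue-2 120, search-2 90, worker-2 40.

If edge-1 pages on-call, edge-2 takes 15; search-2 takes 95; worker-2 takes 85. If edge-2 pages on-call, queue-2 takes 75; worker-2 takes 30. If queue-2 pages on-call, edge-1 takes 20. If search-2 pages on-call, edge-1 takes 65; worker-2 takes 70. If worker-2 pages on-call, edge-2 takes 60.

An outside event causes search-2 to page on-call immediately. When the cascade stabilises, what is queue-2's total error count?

Round 1 — search-2 pages on-call (initial).
  edge-1: +65 → 65 ≥ 40
  worker-2: +70 → 70 ≥ 40
Round 2 — edge-1, worker-2 page on-call.
  edge-2: +15+60 → 75 ≥ 70
Round 3 — edge-2 pages on-call.
  queue-2: +75 → 75 < 120
No further pages.

75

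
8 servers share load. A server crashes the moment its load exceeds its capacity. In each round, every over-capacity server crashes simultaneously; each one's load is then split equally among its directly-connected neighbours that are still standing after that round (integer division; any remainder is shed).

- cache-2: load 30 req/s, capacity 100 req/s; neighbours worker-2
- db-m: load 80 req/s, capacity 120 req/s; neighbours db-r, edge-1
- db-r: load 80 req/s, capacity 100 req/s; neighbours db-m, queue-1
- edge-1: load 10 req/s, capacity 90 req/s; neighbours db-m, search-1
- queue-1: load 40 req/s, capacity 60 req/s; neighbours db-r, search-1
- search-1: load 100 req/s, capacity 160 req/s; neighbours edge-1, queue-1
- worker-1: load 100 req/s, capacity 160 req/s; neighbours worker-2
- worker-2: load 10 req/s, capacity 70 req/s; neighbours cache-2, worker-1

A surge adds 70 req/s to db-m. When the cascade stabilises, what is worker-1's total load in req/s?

100

Round 1 — db-m at 150 > 120. db-m crashes.
  db-m sheds 150 req/s to db-r, edge-1: 75 each.
    db-r: 80+75 = 155 > 100
    edge-1: 10+75 = 85 ≤ 90
Round 2 — db-r crashes.
  db-r sheds 155 req/s to queue-1: 155 each.
    queue-1: 40+155 = 195 > 60
Round 3 — queue-1 crashes.
  queue-1 sheds 195 req/s to search-1: 195 each.
    search-1: 100+195 = 295 > 160
Round 4 — search-1 crashes.
  search-1 sheds 295 req/s to edge-1: 295 each.
    edge-1: 85+295 = 380 > 90
Round 5 — edge-1 crashes.
  edge-1 sheds 380 req/s: no online neighbours, lost.
No further crashes.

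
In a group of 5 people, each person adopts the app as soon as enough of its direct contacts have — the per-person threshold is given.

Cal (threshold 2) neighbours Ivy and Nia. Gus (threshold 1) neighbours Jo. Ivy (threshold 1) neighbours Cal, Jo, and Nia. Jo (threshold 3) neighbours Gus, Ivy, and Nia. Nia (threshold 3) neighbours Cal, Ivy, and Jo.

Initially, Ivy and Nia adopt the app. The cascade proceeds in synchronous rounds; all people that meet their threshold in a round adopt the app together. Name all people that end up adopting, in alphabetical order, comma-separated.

Cal, Ivy, Nia

Round 1 — Ivy, Nia adopt the app (initial).
Round 2 — checking thresholds:
  Cal: 2 of 2 neighbours ≥ 2, adopts the app.
  Jo: 2 of 3 neighbours < 3, below threshold.
Round 3 — no new adoptions; cascade stops.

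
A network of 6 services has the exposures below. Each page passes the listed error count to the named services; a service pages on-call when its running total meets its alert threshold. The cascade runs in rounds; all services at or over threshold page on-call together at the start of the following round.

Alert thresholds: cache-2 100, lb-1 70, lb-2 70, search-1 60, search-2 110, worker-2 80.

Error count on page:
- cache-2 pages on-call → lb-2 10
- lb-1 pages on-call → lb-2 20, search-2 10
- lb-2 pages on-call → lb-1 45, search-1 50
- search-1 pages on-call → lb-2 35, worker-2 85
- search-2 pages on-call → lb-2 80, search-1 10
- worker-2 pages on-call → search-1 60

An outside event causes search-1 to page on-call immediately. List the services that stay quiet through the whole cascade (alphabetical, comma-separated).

cache-2, lb-1, lb-2, search-2

Round 1 — search-1 pages on-call (initial).
  lb-2: +35 → 35 < 70
  worker-2: +85 → 85 ≥ 80
Round 2 — worker-2 pages on-call.
No further pages.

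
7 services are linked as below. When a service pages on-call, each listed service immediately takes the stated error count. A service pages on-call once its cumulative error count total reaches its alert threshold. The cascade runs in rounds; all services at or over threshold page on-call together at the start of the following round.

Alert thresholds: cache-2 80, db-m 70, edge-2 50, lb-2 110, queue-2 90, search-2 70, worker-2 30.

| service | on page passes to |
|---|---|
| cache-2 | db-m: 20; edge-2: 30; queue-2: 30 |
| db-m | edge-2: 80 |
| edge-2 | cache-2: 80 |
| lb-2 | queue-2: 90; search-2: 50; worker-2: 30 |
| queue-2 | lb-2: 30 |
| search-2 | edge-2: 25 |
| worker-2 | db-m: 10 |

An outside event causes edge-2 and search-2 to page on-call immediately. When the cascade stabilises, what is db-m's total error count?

20

Round 1 — edge-2, search-2 page on-call (initial).
  cache-2: +80 → 80 ≥ 80
Round 2 — cache-2 pages on-call.
  db-m: +20 → 20 < 70
  queue-2: +30 → 30 < 90
No further pages.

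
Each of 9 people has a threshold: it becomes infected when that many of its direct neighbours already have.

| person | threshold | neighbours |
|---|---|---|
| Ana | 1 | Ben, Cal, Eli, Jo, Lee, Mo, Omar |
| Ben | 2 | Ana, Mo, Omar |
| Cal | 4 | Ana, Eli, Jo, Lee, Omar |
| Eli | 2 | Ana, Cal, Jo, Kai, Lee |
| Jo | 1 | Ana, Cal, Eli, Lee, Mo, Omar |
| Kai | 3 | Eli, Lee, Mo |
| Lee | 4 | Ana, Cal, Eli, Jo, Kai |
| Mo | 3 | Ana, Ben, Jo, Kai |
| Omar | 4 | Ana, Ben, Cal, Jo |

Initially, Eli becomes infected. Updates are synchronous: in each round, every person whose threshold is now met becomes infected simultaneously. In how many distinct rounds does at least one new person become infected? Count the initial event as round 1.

Round 1 — Eli becomes infected (initial).
Round 2 — checking thresholds:
  Ana: 1 of 7 neighbours ≥ 1, becomes infected.
  Cal: 1 of 5 neighbours < 4, holds.
  Jo: 1 of 6 neighbours ≥ 1, becomes infected.
  Kai: 1 of 3 neighbours < 3, holds.
  Lee: 1 of 5 neighbours < 4, holds.
Round 3 — no new infections; cascade stops.

2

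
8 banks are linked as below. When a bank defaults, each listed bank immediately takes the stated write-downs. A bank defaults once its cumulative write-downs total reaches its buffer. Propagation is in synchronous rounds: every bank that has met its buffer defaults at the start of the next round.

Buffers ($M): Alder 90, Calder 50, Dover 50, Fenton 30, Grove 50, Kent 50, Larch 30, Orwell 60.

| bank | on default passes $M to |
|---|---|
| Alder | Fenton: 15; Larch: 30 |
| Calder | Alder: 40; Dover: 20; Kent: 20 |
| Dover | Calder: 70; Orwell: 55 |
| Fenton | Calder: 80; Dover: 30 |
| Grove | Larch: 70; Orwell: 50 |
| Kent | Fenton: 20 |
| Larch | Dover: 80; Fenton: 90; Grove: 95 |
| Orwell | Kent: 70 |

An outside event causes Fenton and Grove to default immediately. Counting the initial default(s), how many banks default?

7

Round 1 — Fenton, Grove default (initial).
  Calder: +80 → 80 ≥ 50
  Dover: +30 → 30 < 50
  Larch: +70 → 70 ≥ 30
  Orwell: +50 → 50 < 60
Round 2 — Calder, Larch default.
  Alder: +40 → 40 < 90
  Dover: +20+80 → 130 ≥ 50
  Kent: +20 → 20 < 50
Round 3 — Dover defaults.
  Orwell: +55 → 105 ≥ 60
Round 4 — Orwell defaults.
  Kent: +70 → 90 ≥ 50
Round 5 — Kent defaults.
No further defaults.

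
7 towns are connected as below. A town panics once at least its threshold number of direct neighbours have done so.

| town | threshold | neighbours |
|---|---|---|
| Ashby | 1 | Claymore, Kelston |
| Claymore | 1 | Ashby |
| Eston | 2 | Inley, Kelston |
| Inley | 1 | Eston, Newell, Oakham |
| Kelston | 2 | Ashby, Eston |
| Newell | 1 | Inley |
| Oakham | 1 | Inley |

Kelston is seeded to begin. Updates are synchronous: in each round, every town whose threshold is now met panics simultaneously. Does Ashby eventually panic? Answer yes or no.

Round 1 — Kelston panics (initial).
Round 2 — checking thresholds:
  Ashby: 1 of 2 neighbours ≥ 1, panics.
  Eston: 1 of 2 neighbours < 2, below threshold.
Round 3 — checking thresholds:
  Claymore: 1 of 1 neighbours ≥ 1, panics.
  Eston: 1 of 2 neighbours < 2, below threshold.
Round 4 — no new panics; cascade stops.

yes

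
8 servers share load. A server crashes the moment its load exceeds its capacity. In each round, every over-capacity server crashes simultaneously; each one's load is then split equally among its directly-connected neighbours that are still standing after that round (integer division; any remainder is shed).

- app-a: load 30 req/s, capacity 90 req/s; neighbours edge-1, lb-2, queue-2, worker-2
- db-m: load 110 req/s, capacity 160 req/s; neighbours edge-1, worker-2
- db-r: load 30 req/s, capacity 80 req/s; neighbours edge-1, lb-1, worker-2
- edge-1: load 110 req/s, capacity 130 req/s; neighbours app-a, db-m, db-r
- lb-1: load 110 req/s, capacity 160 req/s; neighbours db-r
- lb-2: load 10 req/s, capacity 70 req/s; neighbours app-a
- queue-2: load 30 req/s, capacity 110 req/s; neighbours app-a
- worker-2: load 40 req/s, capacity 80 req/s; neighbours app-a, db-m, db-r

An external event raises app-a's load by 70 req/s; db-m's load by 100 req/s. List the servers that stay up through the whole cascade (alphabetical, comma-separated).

lb-2, queue-2

Round 1 — app-a at 100 > 90; db-m at 210 > 160. app-a, db-m crash.
  app-a sheds 100 req/s to edge-1, lb-2, queue-2, worker-2: 25 each.
    edge-1: 110+25 = 135 > 130
    lb-2: 10+25 = 35 ≤ 70
    queue-2: 30+25 = 55 ≤ 110
    worker-2: 40+25 = 65 ≤ 80
  db-m sheds 210 req/s to edge-1, worker-2: 105 each.
    edge-1: 135+105 = 240 > 130
    worker-2: 65+105 = 170 > 80
Round 2 — edge-1, worker-2 crash.
  edge-1 sheds 240 req/s to db-r: 240 each.
    db-r: 30+240 = 270 > 80
  worker-2 sheds 170 req/s to db-r: 170 each.
    db-r: 270+170 = 440 > 80
Round 3 — db-r crashes.
  db-r sheds 440 req/s to lb-1: 440 each.
    lb-1: 110+440 = 550 > 160
Round 4 — lb-1 crashes.
  lb-1 sheds 550 req/s: no online neighbours, lost.
No further crashes.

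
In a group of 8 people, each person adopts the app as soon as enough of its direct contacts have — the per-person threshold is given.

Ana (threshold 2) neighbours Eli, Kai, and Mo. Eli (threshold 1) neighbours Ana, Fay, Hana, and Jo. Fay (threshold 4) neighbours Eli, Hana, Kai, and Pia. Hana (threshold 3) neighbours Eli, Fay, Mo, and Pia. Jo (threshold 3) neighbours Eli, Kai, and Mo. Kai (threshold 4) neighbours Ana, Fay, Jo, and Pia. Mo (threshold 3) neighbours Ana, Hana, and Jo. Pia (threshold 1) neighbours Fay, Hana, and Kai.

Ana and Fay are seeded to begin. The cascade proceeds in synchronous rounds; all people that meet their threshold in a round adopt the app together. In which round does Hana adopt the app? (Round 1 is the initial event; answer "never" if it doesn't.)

Round 1 — Ana, Fay adopt the app (initial).
Round 2 — checking thresholds:
  Eli: 2 of 4 neighbours ≥ 1, adopts the app.
  Hana: 1 of 4 neighbours < 3, holds.
  Kai: 2 of 4 neighbours < 4, holds.
  Mo: 1 of 3 neighbours < 3, holds.
  Pia: 1 of 3 neighbours ≥ 1, adopts the app.
Round 3 — checking thresholds:
  Hana: 3 of 4 neighbours ≥ 3, adopts the app.
  Jo: 1 of 3 neighbours < 3, holds.
  Kai: 3 of 4 neighbours < 4, holds.
  Mo: 1 of 3 neighbours < 3, holds.
Round 4 — no new adoptions; cascade stops.

3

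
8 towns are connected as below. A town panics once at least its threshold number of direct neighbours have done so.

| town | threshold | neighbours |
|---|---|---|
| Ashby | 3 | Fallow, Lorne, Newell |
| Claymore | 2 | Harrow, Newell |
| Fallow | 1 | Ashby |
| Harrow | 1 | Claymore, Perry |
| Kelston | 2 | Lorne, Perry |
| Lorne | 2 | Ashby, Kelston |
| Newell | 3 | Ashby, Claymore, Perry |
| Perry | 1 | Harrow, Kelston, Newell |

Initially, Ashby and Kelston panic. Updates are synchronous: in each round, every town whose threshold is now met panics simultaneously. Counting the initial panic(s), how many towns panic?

Round 1 — Ashby, Kelston panic (initial).
Round 2 — checking thresholds:
  Fallow: 1 of 1 neighbours ≥ 1, panics.
  Lorne: 2 of 2 neighbours ≥ 2, panics.
  Newell: 1 of 3 neighbours < 3, not yet.
  Perry: 1 of 3 neighbours ≥ 1, panics.
Round 3 — checking thresholds:
  Harrow: 1 of 2 neighbours ≥ 1, panics.
  Newell: 2 of 3 neighbours < 3, not yet.
Round 4 — no new panics; cascade stops.

6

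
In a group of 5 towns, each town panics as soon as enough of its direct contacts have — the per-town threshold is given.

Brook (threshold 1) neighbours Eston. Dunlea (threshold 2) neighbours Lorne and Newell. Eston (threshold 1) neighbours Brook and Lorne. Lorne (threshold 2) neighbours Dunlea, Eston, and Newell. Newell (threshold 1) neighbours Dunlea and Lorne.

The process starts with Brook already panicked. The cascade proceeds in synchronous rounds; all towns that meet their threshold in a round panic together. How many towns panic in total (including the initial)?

2

Round 1 — Brook panics (initial).
Round 2 — checking thresholds:
  Eston: 1 of 2 neighbours ≥ 1, panics.
Round 3 — no new panics; cascade stops.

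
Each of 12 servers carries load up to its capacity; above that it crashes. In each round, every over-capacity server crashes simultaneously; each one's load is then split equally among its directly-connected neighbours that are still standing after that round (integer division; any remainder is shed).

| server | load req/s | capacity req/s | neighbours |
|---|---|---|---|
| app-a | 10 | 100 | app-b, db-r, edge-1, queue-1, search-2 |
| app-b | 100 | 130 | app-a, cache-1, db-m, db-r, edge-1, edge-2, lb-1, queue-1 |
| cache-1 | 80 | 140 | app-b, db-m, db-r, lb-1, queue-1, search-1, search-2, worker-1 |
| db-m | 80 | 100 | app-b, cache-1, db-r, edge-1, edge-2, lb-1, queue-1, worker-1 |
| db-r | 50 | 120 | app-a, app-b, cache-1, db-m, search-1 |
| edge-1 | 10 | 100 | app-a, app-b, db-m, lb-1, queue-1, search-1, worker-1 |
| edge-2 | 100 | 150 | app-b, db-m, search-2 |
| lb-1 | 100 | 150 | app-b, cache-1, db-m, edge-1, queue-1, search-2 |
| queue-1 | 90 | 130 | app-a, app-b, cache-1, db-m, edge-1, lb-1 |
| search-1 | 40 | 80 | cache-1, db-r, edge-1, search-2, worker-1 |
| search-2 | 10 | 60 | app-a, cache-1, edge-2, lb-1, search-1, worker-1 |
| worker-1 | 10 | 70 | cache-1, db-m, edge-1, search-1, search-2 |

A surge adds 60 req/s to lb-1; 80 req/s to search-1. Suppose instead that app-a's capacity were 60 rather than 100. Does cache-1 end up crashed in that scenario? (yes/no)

yes

With app-a's capacity at 60:
Round 1 — lb-1 at 160 > 150; search-1 at 120 > 80. lb-1, search-1 crash.
  lb-1 sheds 160 req/s to app-b, cache-1, db-m, edge-1, queue-1, search-2: 26 each (4 lost).
    app-b: 100+26 = 126 ≤ 130
    cache-1: 80+26 = 106 ≤ 140
    db-m: 80+26 = 106 > 100
    edge-1: 10+26 = 36 ≤ 100
    queue-1: 90+26 = 116 ≤ 130
    search-2: 10+26 = 36 ≤ 60
  search-1 sheds 120 req/s to cache-1, db-r, edge-1, search-2, worker-1: 24 each.
    cache-1: 106+24 = 130 ≤ 140
    db-r: 50+24 = 74 ≤ 120
    edge-1: 36+24 = 60 ≤ 100
    search-2: 36+24 = 60 ≤ 60
    worker-1: 10+24 = 34 ≤ 70
Round 2 — db-m crashes.
  db-m sheds 106 req/s to app-b, cache-1, db-r, edge-1, edge-2, queue-1, worker-1: 15 each (1 lost).
    app-b: 126+15 = 141 > 130
    cache-1: 130+15 = 145 > 140
    db-r: 74+15 = 89 ≤ 120
    edge-1: 60+15 = 75 ≤ 100
    edge-2: 100+15 = 115 ≤ 150
    queue-1: 116+15 = 131 > 130
    worker-1: 34+15 = 49 ≤ 70
Round 3 — app-b, cache-1, queue-1 crash.
  app-b sheds 141 req/s to app-a, db-r, edge-1, edge-2: 35 each (1 lost).
    app-a: 10+35 = 45 ≤ 60
    db-r: 89+35 = 124 > 120
    edge-1: 75+35 = 110 > 100
    edge-2: 115+35 = 150 ≤ 150
  cache-1 sheds 145 req/s to db-r, search-2, worker-1: 48 each (1 lost).
    db-r: 124+48 = 172 > 120
    search-2: 60+48 = 108 > 60
    worker-1: 49+48 = 97 > 70
  queue-1 sheds 131 req/s to app-a, edge-1: 65 each (1 lost).
    app-a: 45+65 = 110 > 60
    edge-1: 110+65 = 175 > 100
Round 4 — app-a, db-r, edge-1, search-2, worker-1 crash.
  app-a sheds 110 req/s: no online neighbours, lost.
  db-r sheds 172 req/s: no online neighbours, lost.
  edge-1 sheds 175 req/s: no online neighbours, lost.
  search-2 sheds 108 req/s to edge-2: 108 each.
    edge-2: 150+108 = 258 > 150
  worker-1 sheds 97 req/s: no online neighbours, lost.
Round 5 — edge-2 crashes.
  edge-2 sheds 258 req/s: no online neighbours, lost.
No further crashes.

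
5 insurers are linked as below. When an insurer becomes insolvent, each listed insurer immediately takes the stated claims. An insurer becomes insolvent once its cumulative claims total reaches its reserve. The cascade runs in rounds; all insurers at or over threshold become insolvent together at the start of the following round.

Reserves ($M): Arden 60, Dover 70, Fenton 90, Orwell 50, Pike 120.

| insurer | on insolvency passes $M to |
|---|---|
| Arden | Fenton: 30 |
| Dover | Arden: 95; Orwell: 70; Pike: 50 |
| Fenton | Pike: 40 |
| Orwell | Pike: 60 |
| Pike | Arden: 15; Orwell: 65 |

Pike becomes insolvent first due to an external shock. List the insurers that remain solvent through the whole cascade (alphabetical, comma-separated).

Round 1 — Pike becomes insolvent (initial).
  Arden: +15 → 15 < 60
  Orwell: +65 → 65 ≥ 50
Round 2 — Orwell becomes insolvent.
No further insolvencies.

Arden, Dover, Fenton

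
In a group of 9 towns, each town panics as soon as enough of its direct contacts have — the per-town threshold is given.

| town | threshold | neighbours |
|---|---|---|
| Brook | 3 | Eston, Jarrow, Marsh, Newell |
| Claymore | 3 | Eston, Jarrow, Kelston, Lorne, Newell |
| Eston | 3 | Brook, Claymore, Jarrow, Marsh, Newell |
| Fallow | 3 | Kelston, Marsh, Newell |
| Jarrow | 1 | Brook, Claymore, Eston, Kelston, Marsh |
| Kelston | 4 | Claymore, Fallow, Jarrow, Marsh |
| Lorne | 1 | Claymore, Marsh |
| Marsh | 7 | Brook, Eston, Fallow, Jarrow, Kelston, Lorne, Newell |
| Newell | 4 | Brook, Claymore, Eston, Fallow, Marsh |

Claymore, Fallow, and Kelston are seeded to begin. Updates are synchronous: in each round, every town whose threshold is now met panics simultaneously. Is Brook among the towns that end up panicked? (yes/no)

no

Round 1 — Claymore, Fallow, Kelston panic (initial).
Round 2 — checking thresholds:
  Eston: 1 of 5 neighbours < 3, holds.
  Jarrow: 2 of 5 neighbours ≥ 1, panics.
  Lorne: 1 of 2 neighbours ≥ 1, panics.
  Marsh: 2 of 7 neighbours < 7, holds.
  Newell: 2 of 5 neighbours < 4, holds.
Round 3 — no new panics; cascade stops.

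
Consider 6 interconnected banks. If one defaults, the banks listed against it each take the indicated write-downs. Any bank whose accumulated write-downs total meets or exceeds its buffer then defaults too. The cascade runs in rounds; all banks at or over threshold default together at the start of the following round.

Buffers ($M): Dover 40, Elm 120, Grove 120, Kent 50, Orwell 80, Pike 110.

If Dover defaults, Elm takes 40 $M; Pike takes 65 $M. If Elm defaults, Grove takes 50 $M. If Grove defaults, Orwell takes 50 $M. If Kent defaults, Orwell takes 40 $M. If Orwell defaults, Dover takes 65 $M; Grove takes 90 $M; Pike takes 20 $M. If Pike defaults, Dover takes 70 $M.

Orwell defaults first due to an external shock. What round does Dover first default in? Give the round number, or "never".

Round 1 — Orwell defaults (initial).
  Dover: +65 → 65 ≥ 40
  Grove: +90 → 90 < 120
  Pike: +20 → 20 < 110
Round 2 — Dover defaults.
  Elm: +40 → 40 < 120
  Pike: +65 → 85 < 110
No further defaults.

2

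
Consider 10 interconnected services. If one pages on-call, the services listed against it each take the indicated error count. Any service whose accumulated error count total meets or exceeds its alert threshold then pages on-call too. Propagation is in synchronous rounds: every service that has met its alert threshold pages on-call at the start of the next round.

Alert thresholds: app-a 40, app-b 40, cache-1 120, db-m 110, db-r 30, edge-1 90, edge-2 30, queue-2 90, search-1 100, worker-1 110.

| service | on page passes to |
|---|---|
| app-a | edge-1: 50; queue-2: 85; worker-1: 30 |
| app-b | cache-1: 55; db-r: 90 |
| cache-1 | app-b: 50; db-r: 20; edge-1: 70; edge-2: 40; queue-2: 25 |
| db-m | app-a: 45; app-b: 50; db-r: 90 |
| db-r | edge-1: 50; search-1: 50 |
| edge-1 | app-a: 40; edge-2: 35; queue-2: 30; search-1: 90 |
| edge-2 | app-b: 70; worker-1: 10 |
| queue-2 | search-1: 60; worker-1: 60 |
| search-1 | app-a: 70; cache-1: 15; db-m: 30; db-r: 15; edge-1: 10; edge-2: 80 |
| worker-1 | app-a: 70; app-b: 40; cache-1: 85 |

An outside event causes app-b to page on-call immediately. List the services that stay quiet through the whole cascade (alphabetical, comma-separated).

app-a, cache-1, db-m, edge-1, edge-2, queue-2, search-1, worker-1

Round 1 — app-b pages on-call (initial).
  cache-1: +55 → 55 < 120
  db-r: +90 → 90 ≥ 30
Round 2 — db-r pages on-call.
  edge-1: +50 → 50 < 90
  search-1: +50 → 50 < 100
No further pages.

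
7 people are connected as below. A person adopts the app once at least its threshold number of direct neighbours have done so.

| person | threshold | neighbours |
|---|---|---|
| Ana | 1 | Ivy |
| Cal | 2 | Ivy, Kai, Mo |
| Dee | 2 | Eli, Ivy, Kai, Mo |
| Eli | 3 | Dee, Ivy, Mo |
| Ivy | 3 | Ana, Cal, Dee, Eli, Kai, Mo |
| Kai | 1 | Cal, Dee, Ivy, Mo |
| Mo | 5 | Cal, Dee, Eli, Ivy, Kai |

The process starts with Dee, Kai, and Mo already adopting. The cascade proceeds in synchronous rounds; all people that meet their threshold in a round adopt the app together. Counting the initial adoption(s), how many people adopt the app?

7

Round 1 — Dee, Kai, Mo adopt the app (initial).
Round 2 — checking thresholds:
  Cal: 2 of 3 neighbours ≥ 2, adopts the app.
  Eli: 2 of 3 neighbours < 3, not yet.
  Ivy: 3 of 6 neighbours ≥ 3, adopts the app.
Round 3 — checking thresholds:
  Ana: 1 of 1 neighbours ≥ 1, adopts the app.
  Eli: 3 of 3 neighbours ≥ 3, adopts the app.
Round 4 — no new adoptions; cascade stops.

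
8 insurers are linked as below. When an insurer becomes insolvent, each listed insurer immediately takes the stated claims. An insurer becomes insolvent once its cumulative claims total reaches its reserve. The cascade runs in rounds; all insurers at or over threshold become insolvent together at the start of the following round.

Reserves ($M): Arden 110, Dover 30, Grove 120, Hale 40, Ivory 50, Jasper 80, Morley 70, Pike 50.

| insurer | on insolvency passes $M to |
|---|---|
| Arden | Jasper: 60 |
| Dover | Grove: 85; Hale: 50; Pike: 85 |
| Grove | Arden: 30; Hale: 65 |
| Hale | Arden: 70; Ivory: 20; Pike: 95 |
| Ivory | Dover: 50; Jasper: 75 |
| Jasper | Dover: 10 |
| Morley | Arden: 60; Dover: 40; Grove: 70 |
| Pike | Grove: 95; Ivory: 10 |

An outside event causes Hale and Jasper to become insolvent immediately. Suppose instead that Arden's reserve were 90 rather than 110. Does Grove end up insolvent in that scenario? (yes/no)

no

With Arden's reserve at 90:
Round 1 — Hale, Jasper become insolvent (initial).
  Arden: +70 → 70 < 90
  Dover: +10 → 10 < 30
  Ivory: +20 → 20 < 50
  Pike: +95 → 95 ≥ 50
Round 2 — Pike becomes insolvent.
  Grove: +95 → 95 < 120
  Ivory: +10 → 30 < 50
No further insolvencies.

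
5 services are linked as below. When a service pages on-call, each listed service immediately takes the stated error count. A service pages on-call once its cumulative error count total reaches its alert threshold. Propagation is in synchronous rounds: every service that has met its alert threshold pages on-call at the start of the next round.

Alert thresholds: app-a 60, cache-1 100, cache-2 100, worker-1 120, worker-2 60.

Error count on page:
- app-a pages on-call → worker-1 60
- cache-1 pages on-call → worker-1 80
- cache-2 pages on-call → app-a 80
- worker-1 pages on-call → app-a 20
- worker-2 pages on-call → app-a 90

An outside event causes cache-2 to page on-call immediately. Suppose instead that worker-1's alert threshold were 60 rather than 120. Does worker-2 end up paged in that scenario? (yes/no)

With worker-1's alert threshold at 60:
Round 1 — cache-2 pages on-call (initial).
  app-a: +80 → 80 ≥ 60
Round 2 — app-a pages on-call.
  worker-1: +60 → 60 ≥ 60
Round 3 — worker-1 pages on-call.
No further pages.

no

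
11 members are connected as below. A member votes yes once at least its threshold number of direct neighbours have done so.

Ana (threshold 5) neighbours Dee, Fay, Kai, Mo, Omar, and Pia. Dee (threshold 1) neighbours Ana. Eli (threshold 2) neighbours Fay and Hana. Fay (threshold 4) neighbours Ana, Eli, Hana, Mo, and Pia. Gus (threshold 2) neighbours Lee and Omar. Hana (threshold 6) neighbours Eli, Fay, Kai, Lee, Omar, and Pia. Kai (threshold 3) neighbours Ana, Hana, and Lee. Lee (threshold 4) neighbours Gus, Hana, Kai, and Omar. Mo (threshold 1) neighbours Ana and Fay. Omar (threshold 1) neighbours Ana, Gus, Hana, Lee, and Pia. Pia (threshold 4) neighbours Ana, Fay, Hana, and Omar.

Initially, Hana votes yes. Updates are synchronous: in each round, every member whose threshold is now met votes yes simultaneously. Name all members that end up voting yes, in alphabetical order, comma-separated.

Hana, Omar

Round 1 — Hana votes yes (initial).
Round 2 — checking thresholds:
  Eli: 1 of 2 neighbours < 2, below threshold.
  Fay: 1 of 5 neighbours < 4, below threshold.
  Kai: 1 of 3 neighbours < 3, below threshold.
  Lee: 1 of 4 neighbours < 4, below threshold.
  Omar: 1 of 5 neighbours ≥ 1, votes yes.
  Pia: 1 of 4 neighbours < 4, below threshold.
Round 3 — no new yes votes; cascade stops.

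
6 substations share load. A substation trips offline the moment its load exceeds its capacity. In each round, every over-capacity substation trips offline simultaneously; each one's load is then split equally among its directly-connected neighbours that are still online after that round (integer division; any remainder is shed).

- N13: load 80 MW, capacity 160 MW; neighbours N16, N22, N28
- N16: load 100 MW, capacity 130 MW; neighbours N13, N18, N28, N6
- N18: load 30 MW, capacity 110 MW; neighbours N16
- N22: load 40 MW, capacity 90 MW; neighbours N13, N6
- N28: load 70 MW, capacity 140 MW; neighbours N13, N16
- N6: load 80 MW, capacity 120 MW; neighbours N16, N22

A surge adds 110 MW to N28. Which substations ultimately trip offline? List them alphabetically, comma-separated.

N13, N16, N18, N22, N28, N6

Round 1 — N28 at 180 > 140. N28 trips offline.
  N28 sheds 180 MW to N13, N16: 90 each.
    N13: 80+90 = 170 > 160
    N16: 100+90 = 190 > 130
Round 2 — N13, N16 trip offline.
  N13 sheds 170 MW to N22: 170 each.
    N22: 40+170 = 210 > 90
  N16 sheds 190 MW to N18, N6: 95 each.
    N18: 30+95 = 125 > 110
    N6: 80+95 = 175 > 120
Round 3 — N18, N22, N6 trip offline.
  N18 sheds 125 MW: no online neighbours, lost.
  N22 sheds 210 MW: no online neighbours, lost.
  N6 sheds 175 MW: no online neighbours, lost.
No further trips.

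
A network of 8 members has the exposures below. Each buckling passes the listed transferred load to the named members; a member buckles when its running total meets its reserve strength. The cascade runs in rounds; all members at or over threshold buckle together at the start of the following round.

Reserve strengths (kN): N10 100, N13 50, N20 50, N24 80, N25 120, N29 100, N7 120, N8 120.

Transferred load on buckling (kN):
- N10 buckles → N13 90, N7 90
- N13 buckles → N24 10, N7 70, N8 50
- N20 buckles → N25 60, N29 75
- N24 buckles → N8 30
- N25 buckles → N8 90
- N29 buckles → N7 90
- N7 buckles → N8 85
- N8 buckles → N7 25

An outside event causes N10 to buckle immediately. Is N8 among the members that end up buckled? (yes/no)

Round 1 — N10 buckles (initial).
  N13: +90 → 90 ≥ 50
  N7: +90 → 90 < 120
Round 2 — N13 buckles.
  N24: +10 → 10 < 80
  N7: +70 → 160 ≥ 120
  N8: +50 → 50 < 120
Round 3 — N7 buckles.
  N8: +85 → 135 ≥ 120
Round 4 — N8 buckles.
No further bucklings.

yes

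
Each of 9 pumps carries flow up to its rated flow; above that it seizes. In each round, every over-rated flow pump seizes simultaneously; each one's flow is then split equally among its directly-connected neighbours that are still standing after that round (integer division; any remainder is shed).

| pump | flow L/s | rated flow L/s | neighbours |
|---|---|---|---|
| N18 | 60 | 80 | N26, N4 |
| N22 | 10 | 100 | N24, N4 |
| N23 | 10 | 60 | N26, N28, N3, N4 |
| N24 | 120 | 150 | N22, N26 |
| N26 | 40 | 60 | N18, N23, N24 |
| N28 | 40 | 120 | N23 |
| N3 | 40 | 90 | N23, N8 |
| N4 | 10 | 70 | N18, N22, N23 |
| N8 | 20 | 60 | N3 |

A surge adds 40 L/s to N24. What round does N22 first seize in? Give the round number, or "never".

Round 1 — N24 at 160 > 150. N24 seizes.
  N24 sheds 160 L/s to N22, N26: 80 each.
    N22: 10+80 = 90 ≤ 100
    N26: 40+80 = 120 > 60
Round 2 — N26 seizes.
  N26 sheds 120 L/s to N18, N23: 60 each.
    N18: 60+60 = 120 > 80
    N23: 10+60 = 70 > 60
Round 3 — N18, N23 seize.
  N18 sheds 120 L/s to N4: 120 each.
    N4: 10+120 = 130 > 70
  N23 sheds 70 L/s to N28, N3, N4: 23 each (1 lost).
    N28: 40+23 = 63 ≤ 120
    N3: 40+23 = 63 ≤ 90
    N4: 130+23 = 153 > 70
Round 4 — N4 seizes.
  N4 sheds 153 L/s to N22: 153 each.
    N22: 90+153 = 243 > 100
Round 5 — N22 seizes.
  N22 sheds 243 L/s: no online neighbours, lost.
No further seizures.

5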